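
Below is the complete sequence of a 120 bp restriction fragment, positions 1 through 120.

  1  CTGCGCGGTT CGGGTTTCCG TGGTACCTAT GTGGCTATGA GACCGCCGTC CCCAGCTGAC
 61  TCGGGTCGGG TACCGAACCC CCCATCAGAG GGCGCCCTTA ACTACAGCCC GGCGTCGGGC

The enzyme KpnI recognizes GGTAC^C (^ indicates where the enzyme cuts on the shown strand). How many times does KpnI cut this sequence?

GGTACC occurs starting at positions 22, 69.
KpnI cuts at 2 sites.

2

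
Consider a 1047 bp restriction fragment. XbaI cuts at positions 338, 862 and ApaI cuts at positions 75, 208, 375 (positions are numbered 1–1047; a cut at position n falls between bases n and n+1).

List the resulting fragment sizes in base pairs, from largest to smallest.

Combined cut positions (sorted): 75, 208, 338, 375, 862.
Linear molecule, 5 cuts → 6 fragments:
  75 − 0 = 75 bp
  208 − 75 = 133 bp
  338 − 208 = 130 bp
  375 − 338 = 37 bp
  862 − 375 = 487 bp
  1047 − 862 = 185 bp
Sorted largest to smallest: 487, 185, 133, 130, 75, 37 bp.

487, 185, 133, 130, 75, 37 bp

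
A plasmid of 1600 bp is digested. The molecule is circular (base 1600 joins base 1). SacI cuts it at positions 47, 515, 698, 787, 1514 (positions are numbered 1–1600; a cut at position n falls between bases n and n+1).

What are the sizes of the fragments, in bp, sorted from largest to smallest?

Circular molecule, 5 cuts → 5 fragments:
  515 − 47 = 468 bp
  698 − 515 = 183 bp
  787 − 698 = 89 bp
  1514 − 787 = 727 bp
  wrap: 1600 − 1514 + 47 = 133 bp
Sorted largest to smallest: 727, 468, 183, 133, 89 bp.

727, 468, 183, 133, 89 bp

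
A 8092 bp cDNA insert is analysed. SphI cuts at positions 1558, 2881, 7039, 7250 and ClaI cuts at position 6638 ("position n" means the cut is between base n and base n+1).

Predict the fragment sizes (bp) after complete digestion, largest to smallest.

Combined cut positions (sorted): 1558, 2881, 6638, 7039, 7250.
Linear molecule, 5 cuts → 6 fragments:
  1558 − 0 = 1558 bp
  2881 − 1558 = 1323 bp
  6638 − 2881 = 3757 bp
  7039 − 6638 = 401 bp
  7250 − 7039 = 211 bp
  8092 − 7250 = 842 bp
Sorted largest to smallest: 3757, 1558, 1323, 842, 401, 211 bp.

3757, 1558, 1323, 842, 401, 211 bp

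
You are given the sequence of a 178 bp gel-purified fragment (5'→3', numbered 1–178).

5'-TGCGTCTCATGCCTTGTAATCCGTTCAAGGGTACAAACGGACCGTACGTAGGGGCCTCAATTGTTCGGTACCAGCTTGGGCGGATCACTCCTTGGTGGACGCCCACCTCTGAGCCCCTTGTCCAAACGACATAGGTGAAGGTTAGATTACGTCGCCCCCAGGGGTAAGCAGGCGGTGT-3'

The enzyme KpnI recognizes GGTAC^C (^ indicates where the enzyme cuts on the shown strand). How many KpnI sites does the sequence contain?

GGTACC occurs starting at position 67.
KpnI cuts at 1 site.

1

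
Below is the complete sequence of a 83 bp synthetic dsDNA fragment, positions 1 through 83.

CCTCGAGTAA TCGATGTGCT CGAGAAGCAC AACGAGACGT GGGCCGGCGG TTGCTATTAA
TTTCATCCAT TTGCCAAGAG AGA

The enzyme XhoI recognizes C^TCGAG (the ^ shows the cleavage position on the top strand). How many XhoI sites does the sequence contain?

CTCGAG occurs starting at positions 2, 19.
XhoI cuts at 2 sites.

2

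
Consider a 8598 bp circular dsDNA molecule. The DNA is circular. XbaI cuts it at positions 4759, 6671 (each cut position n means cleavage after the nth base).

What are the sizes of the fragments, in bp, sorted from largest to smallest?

6686, 1912 bp

Circular molecule, 2 cuts → 2 fragments:
  6671 − 4759 = 1912 bp
  wrap: 8598 − 6671 + 4759 = 6686 bp
Sorted largest to smallest: 6686, 1912 bp.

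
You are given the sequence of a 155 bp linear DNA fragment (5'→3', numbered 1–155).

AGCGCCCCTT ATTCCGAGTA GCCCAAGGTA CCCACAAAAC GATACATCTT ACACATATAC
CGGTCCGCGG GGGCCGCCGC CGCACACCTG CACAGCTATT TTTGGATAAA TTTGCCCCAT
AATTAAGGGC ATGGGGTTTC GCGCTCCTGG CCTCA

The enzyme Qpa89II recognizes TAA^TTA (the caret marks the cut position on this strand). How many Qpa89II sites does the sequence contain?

TAATTA occurs starting at position 120.
Qpa89II cuts at 1 site.

1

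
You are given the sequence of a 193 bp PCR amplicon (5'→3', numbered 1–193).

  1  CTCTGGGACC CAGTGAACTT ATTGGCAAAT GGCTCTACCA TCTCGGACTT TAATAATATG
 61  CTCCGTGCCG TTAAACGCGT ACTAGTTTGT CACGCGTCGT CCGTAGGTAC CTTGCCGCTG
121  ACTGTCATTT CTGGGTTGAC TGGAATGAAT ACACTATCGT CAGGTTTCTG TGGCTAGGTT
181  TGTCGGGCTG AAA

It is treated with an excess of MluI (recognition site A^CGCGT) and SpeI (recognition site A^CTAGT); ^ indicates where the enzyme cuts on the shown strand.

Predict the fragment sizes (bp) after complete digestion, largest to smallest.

MluI sites (ACGCGT) start at positions 75, 92.
MluI cuts after the first base of each site, so after positions 75, 92.
The SpeI site (ACTAGT) starts at position 81.
SpeI cuts after the first base of each site, so after position 81.
Combined cut positions: 75, 81, 92.
Linear molecule, 3 cuts → 4 fragments:
  1–75 → 75 bp
  76–81 → 6 bp
  82–92 → 11 bp
  93–193 → 101 bp
Sorted largest to smallest: 101, 75, 11, 6 bp.

101, 75, 11, 6 bp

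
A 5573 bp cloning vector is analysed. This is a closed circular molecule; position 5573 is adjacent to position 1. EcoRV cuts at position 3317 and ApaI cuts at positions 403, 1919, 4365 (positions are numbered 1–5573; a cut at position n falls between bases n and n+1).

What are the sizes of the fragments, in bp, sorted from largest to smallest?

1611, 1516, 1398, 1048 bp

Combined cut positions (sorted): 403, 1919, 3317, 4365.
Circular molecule, 4 cuts → 4 fragments:
  1919 − 403 = 1516 bp
  3317 − 1919 = 1398 bp
  4365 − 3317 = 1048 bp
  wrap: 5573 − 4365 + 403 = 1611 bp
Sorted largest to smallest: 1611, 1516, 1398, 1048 bp.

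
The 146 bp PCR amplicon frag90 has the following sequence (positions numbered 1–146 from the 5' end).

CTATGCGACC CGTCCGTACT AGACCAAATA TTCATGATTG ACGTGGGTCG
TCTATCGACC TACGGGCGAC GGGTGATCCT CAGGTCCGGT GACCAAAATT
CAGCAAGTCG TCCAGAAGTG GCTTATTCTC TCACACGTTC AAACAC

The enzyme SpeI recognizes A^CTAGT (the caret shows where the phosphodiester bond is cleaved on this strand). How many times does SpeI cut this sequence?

0

No occurrence of ACTAGT is present in the sequence.
SpeI does not cut: 0 sites.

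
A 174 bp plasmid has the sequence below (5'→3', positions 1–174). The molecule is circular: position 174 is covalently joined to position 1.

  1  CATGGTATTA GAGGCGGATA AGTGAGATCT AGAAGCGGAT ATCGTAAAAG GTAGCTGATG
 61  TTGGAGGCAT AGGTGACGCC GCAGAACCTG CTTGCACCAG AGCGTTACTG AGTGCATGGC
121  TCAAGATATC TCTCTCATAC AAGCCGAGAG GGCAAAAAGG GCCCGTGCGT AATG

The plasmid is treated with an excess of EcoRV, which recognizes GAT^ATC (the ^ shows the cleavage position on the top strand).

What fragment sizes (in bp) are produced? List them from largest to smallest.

87, 87 bp

EcoRV sites (GATATC) start at positions 38, 125.
EcoRV cuts after base 3 of each site, so after positions 40, 127.
Circular molecule, 2 cuts → 2 fragments:
  41–127 → 87 bp
  128–174 then 1–40 → 47 + 40 = 87 bp
Sorted largest to smallest: 87, 87 bp.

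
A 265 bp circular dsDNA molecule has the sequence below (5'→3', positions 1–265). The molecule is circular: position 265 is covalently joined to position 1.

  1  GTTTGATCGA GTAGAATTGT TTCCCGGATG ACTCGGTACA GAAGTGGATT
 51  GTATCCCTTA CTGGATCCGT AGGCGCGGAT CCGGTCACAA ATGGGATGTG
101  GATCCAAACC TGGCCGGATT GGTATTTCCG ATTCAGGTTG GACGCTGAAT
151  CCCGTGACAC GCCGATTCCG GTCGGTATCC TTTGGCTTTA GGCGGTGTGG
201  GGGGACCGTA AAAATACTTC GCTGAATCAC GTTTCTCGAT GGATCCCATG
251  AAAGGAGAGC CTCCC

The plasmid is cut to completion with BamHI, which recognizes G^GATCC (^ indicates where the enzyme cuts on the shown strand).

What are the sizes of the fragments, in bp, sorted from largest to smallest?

BamHI sites (GGATCC) start at positions 63, 77, 100, 241.
BamHI cuts after the first base of each site, so after positions 63, 77, 100, 241.
Circular molecule, 4 cuts → 4 fragments:
  64–77 → 14 bp
  78–100 → 23 bp
  101–241 → 141 bp
  242–265 then 1–63 → 24 + 63 = 87 bp
Sorted largest to smallest: 141, 87, 23, 14 bp.

141, 87, 23, 14 bp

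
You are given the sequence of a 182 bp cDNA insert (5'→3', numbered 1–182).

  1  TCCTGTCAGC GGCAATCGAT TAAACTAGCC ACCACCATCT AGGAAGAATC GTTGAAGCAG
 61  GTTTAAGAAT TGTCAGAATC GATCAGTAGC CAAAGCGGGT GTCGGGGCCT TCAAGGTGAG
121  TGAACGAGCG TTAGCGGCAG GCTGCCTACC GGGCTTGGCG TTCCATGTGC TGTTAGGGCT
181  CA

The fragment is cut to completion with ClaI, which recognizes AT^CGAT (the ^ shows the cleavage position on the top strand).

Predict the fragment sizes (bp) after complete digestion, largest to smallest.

103, 63, 16 bp

ClaI sites (ATCGAT) start at positions 15, 78.
ClaI cuts after base 2 of each site, so after positions 16, 79.
Linear molecule, 2 cuts → 3 fragments:
  1–16 → 16 bp
  17–79 → 63 bp
  80–182 → 103 bp
Sorted largest to smallest: 103, 63, 16 bp.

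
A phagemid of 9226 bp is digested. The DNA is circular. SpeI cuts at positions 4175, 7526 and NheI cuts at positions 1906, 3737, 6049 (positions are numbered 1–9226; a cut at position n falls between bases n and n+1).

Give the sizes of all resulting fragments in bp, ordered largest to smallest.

3606, 1874, 1831, 1477, 438 bp

Combined cut positions (sorted): 1906, 3737, 4175, 6049, 7526.
Circular molecule, 5 cuts → 5 fragments:
  3737 − 1906 = 1831 bp
  4175 − 3737 = 438 bp
  6049 − 4175 = 1874 bp
  7526 − 6049 = 1477 bp
  wrap: 9226 − 7526 + 1906 = 3606 bp
Sorted largest to smallest: 3606, 1874, 1831, 1477, 438 bp.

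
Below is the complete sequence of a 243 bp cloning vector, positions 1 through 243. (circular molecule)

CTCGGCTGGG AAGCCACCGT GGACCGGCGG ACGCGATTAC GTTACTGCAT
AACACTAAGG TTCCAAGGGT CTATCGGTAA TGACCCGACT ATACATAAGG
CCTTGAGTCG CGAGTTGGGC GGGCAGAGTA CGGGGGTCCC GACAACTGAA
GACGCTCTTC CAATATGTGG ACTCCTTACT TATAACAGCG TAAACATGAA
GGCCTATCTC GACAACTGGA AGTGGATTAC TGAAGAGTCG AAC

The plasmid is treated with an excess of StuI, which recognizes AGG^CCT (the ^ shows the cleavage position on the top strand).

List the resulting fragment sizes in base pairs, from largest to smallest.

141, 102 bp

StuI sites (AGGCCT) start at positions 98, 200.
StuI cuts after base 3 of each site, so after positions 100, 202.
Circular molecule, 2 cuts → 2 fragments:
  101–202 → 102 bp
  203–243 then 1–100 → 41 + 100 = 141 bp
Sorted largest to smallest: 141, 102 bp.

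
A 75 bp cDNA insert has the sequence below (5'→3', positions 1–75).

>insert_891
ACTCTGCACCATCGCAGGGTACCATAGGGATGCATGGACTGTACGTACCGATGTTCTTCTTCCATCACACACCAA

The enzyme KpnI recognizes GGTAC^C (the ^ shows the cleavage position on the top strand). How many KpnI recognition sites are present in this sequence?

1

GGTACC occurs starting at position 18.
KpnI cuts at 1 site.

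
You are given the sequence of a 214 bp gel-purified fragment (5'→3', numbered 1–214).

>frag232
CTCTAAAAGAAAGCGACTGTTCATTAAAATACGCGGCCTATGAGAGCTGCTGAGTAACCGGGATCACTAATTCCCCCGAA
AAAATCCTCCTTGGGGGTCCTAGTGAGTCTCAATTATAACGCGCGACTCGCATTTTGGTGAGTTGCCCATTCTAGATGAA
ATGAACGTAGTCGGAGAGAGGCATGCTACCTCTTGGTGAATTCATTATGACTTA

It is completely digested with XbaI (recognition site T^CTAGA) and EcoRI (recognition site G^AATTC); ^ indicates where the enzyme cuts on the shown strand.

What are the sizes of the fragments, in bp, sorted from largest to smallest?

The XbaI site (TCTAGA) starts at position 151.
XbaI cuts after the first base of each site, so after position 151.
The EcoRI site (GAATTC) starts at position 198.
EcoRI cuts after the first base of each site, so after position 198.
Combined cut positions: 151, 198.
Linear molecule, 2 cuts → 3 fragments:
  1–151 → 151 bp
  152–198 → 47 bp
  199–214 → 16 bp
Sorted largest to smallest: 151, 47, 16 bp.

151, 47, 16 bp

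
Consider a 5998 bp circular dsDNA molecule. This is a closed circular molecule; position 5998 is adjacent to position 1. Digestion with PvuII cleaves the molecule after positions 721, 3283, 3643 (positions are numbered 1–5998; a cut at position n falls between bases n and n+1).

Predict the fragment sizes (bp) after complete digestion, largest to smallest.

3076, 2562, 360 bp

Circular molecule, 3 cuts → 3 fragments:
  3283 − 721 = 2562 bp
  3643 − 3283 = 360 bp
  wrap: 5998 − 3643 + 721 = 3076 bp
Sorted largest to smallest: 3076, 2562, 360 bp.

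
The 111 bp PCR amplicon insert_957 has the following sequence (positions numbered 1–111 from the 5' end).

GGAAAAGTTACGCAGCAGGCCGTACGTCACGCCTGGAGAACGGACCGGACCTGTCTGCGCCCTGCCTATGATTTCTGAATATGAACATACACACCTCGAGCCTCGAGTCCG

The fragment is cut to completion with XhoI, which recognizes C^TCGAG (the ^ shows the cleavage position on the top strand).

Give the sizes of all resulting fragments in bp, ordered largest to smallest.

XhoI sites (CTCGAG) start at positions 95, 102.
XhoI cuts after the first base of each site, so after positions 95, 102.
Linear molecule, 2 cuts → 3 fragments:
  1–95 → 95 bp
  96–102 → 7 bp
  103–111 → 9 bp
Sorted largest to smallest: 95, 9, 7 bp.

95, 9, 7 bp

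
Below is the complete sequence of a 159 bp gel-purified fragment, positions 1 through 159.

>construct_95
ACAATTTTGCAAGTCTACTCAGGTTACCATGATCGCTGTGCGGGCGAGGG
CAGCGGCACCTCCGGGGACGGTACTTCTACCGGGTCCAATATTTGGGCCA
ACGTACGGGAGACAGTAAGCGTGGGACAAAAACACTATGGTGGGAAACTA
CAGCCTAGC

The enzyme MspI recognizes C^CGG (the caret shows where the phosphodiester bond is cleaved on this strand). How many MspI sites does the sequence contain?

2

CCGG occurs starting at positions 62, 80.
MspI cuts at 2 sites.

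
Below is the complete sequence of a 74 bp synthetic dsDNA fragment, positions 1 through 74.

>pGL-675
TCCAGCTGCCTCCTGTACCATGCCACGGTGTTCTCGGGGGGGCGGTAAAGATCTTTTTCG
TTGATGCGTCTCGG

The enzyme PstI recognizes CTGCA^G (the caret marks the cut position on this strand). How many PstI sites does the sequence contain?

No occurrence of CTGCAG is present in the sequence.
PstI does not cut: 0 sites.

0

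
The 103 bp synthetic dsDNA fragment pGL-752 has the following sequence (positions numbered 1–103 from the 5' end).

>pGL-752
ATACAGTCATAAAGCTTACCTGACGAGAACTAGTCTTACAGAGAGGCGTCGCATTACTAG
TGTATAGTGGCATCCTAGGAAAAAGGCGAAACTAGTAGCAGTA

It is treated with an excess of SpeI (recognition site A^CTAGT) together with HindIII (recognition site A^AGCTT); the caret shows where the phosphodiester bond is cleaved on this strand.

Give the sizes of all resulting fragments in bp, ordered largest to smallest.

SpeI sites (ACTAGT) start at positions 29, 56, 91.
SpeI cuts after the first base of each site, so after positions 29, 56, 91.
The HindIII site (AAGCTT) starts at position 12.
HindIII cuts after the first base of each site, so after position 12.
Combined cut positions: 12, 29, 56, 91.
Linear molecule, 4 cuts → 5 fragments:
  1–12 → 12 bp
  13–29 → 17 bp
  30–56 → 27 bp
  57–91 → 35 bp
  92–103 → 12 bp
Sorted largest to smallest: 35, 27, 17, 12, 12 bp.

35, 27, 17, 12, 12 bp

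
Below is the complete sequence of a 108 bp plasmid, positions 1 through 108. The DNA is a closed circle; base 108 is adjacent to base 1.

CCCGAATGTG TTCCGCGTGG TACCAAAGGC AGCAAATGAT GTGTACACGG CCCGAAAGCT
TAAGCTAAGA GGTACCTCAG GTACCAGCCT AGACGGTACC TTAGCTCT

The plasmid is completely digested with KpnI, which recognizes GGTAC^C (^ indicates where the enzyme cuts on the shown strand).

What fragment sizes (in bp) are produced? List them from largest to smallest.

KpnI sites (GGTACC) start at positions 19, 71, 80, 95.
KpnI cuts after base 5 of each site (before the last base), so after positions 23, 75, 84, 99.
Circular molecule, 4 cuts → 4 fragments:
  24–75 → 52 bp
  76–84 → 9 bp
  85–99 → 15 bp
  100–108 then 1–23 → 9 + 23 = 32 bp
Sorted largest to smallest: 52, 32, 15, 9 bp.

52, 32, 15, 9 bp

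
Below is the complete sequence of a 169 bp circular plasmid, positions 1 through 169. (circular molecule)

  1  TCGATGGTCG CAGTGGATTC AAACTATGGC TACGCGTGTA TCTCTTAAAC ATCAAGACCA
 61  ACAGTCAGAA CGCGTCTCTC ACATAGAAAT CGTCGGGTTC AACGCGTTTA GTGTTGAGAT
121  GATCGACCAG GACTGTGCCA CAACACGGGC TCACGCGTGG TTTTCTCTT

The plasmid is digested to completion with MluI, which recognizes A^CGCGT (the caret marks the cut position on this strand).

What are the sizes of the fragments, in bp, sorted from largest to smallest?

MluI sites (ACGCGT) start at positions 32, 70, 102, 153.
MluI cuts after the first base of each site, so after positions 32, 70, 102, 153.
Circular molecule, 4 cuts → 4 fragments:
  33–70 → 38 bp
  71–102 → 32 bp
  103–153 → 51 bp
  154–169 then 1–32 → 16 + 32 = 48 bp
Sorted largest to smallest: 51, 48, 38, 32 bp.

51, 48, 38, 32 bp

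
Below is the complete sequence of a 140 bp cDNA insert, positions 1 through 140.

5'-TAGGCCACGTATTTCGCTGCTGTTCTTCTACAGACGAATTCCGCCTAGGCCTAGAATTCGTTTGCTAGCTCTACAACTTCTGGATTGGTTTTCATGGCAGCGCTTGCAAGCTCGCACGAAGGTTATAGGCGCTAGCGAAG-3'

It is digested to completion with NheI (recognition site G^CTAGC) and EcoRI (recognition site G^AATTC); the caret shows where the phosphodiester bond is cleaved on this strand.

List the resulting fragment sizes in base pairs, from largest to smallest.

NheI sites (GCTAGC) start at positions 64, 131.
NheI cuts after the first base of each site, so after positions 64, 131.
EcoRI sites (GAATTC) start at positions 36, 54.
EcoRI cuts after the first base of each site, so after positions 36, 54.
Combined cut positions: 36, 54, 64, 131.
Linear molecule, 4 cuts → 5 fragments:
  1–36 → 36 bp
  37–54 → 18 bp
  55–64 → 10 bp
  65–131 → 67 bp
  132–140 → 9 bp
Sorted largest to smallest: 67, 36, 18, 10, 9 bp.

67, 36, 18, 10, 9 bp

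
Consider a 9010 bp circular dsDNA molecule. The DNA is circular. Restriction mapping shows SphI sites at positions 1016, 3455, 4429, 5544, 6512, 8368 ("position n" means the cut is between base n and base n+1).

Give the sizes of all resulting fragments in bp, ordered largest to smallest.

2439, 1856, 1658, 1115, 974, 968 bp

Circular molecule, 6 cuts → 6 fragments:
  3455 − 1016 = 2439 bp
  4429 − 3455 = 974 bp
  5544 − 4429 = 1115 bp
  6512 − 5544 = 968 bp
  8368 − 6512 = 1856 bp
  wrap: 9010 − 8368 + 1016 = 1658 bp
Sorted largest to smallest: 2439, 1856, 1658, 1115, 974, 968 bp.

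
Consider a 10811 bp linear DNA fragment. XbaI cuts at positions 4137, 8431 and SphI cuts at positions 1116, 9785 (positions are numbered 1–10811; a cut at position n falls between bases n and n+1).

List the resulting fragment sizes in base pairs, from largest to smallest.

Combined cut positions (sorted): 1116, 4137, 8431, 9785.
Linear molecule, 4 cuts → 5 fragments:
  1116 − 0 = 1116 bp
  4137 − 1116 = 3021 bp
  8431 − 4137 = 4294 bp
  9785 − 8431 = 1354 bp
  10811 − 9785 = 1026 bp
Sorted largest to smallest: 4294, 3021, 1354, 1116, 1026 bp.

4294, 3021, 1354, 1116, 1026 bp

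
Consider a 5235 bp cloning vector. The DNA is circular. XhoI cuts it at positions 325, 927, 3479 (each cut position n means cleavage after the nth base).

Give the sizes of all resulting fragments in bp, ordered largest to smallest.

Circular molecule, 3 cuts → 3 fragments:
  927 − 325 = 602 bp
  3479 − 927 = 2552 bp
  wrap: 5235 − 3479 + 325 = 2081 bp
Sorted largest to smallest: 2552, 2081, 602 bp.

2552, 2081, 602 bp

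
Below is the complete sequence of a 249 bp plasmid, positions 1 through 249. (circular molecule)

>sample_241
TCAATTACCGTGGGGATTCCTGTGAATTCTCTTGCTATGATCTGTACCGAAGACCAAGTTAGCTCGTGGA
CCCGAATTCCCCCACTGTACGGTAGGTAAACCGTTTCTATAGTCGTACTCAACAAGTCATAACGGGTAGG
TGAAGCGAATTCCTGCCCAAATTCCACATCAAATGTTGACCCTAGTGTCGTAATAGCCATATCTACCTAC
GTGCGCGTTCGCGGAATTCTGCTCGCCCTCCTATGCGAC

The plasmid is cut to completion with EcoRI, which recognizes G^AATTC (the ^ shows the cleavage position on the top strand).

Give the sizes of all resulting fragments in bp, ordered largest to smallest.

EcoRI sites (GAATTC) start at positions 24, 74, 147, 224.
EcoRI cuts after the first base of each site, so after positions 24, 74, 147, 224.
Circular molecule, 4 cuts → 4 fragments:
  25–74 → 50 bp
  75–147 → 73 bp
  148–224 → 77 bp
  225–249 then 1–24 → 25 + 24 = 49 bp
Sorted largest to smallest: 77, 73, 50, 49 bp.

77, 73, 50, 49 bp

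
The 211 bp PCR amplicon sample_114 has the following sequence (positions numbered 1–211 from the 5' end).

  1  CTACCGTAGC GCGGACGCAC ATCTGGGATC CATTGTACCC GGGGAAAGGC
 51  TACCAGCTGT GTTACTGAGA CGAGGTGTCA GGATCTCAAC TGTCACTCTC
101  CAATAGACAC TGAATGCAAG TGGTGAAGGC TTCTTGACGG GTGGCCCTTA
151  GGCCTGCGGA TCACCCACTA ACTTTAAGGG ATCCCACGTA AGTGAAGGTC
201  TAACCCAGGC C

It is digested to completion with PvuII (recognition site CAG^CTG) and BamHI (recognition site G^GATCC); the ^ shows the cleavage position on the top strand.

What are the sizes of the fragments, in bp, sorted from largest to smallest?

123, 32, 30, 26 bp

The PvuII site (CAGCTG) starts at position 54.
PvuII cuts after base 3 of each site, so after position 56.
BamHI sites (GGATCC) start at positions 26, 179.
BamHI cuts after the first base of each site, so after positions 26, 179.
Combined cut positions: 26, 56, 179.
Linear molecule, 3 cuts → 4 fragments:
  1–26 → 26 bp
  27–56 → 30 bp
  57–179 → 123 bp
  180–211 → 32 bp
Sorted largest to smallest: 123, 32, 30, 26 bp.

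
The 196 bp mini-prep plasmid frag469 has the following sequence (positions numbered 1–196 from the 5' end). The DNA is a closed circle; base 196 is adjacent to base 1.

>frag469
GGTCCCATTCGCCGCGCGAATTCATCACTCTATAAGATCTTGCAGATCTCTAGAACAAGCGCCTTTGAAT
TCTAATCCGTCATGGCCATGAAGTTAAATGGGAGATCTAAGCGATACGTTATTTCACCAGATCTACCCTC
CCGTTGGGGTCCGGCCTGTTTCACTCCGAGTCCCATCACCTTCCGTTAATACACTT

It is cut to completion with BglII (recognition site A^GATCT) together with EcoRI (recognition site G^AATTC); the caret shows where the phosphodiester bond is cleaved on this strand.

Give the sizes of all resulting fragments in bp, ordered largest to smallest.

BglII sites (AGATCT) start at positions 35, 44, 103, 129.
BglII cuts after the first base of each site, so after positions 35, 44, 103, 129.
EcoRI sites (GAATTC) start at positions 18, 67.
EcoRI cuts after the first base of each site, so after positions 18, 67.
Combined cut positions: 18, 35, 44, 67, 103, 129.
Circular molecule, 6 cuts → 6 fragments:
  19–35 → 17 bp
  36–44 → 9 bp
  45–67 → 23 bp
  68–103 → 36 bp
  104–129 → 26 bp
  130–196 then 1–18 → 67 + 18 = 85 bp
Sorted largest to smallest: 85, 36, 26, 23, 17, 9 bp.

85, 36, 26, 23, 17, 9 bp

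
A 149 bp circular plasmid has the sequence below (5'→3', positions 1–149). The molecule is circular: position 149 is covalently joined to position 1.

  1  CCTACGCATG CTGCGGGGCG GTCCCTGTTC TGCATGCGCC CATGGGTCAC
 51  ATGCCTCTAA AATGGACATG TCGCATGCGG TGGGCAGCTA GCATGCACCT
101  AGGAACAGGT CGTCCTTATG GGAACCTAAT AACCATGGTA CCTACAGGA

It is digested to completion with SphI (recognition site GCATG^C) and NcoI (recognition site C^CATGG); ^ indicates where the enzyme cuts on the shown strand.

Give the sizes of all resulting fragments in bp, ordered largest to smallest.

38, 37, 26, 26, 18, 4 bp

SphI sites (GCATGC) start at positions 6, 32, 73, 91.
SphI cuts after base 5 of each site (before the last base), so after positions 10, 36, 77, 95.
NcoI sites (CCATGG) start at positions 40, 133.
NcoI cuts after the first base of each site, so after positions 40, 133.
Combined cut positions: 10, 36, 40, 77, 95, 133.
Circular molecule, 6 cuts → 6 fragments:
  11–36 → 26 bp
  37–40 → 4 bp
  41–77 → 37 bp
  78–95 → 18 bp
  96–133 → 38 bp
  134–149 then 1–10 → 16 + 10 = 26 bp
Sorted largest to smallest: 38, 37, 26, 26, 18, 4 bp.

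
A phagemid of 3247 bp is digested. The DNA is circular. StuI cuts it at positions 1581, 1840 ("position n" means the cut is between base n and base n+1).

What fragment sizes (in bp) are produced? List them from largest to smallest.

2988, 259 bp

Circular molecule, 2 cuts → 2 fragments:
  1840 − 1581 = 259 bp
  wrap: 3247 − 1840 + 1581 = 2988 bp
Sorted largest to smallest: 2988, 259 bp.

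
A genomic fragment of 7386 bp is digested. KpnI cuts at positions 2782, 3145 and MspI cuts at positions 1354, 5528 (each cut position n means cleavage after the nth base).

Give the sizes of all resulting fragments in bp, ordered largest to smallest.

2383, 1858, 1428, 1354, 363 bp

Combined cut positions (sorted): 1354, 2782, 3145, 5528.
Linear molecule, 4 cuts → 5 fragments:
  1354 − 0 = 1354 bp
  2782 − 1354 = 1428 bp
  3145 − 2782 = 363 bp
  5528 − 3145 = 2383 bp
  7386 − 5528 = 1858 bp
Sorted largest to smallest: 2383, 1858, 1428, 1354, 363 bp.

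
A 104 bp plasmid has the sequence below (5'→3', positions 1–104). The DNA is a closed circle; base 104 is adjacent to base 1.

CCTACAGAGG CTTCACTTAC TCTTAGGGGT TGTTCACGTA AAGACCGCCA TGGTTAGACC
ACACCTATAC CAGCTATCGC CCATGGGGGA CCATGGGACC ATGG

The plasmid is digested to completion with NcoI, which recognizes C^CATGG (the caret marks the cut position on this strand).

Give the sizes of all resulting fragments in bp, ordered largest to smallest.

53, 33, 10, 8 bp

NcoI sites (CCATGG) start at positions 48, 81, 91, 99.
NcoI cuts after the first base of each site, so after positions 48, 81, 91, 99.
Circular molecule, 4 cuts → 4 fragments:
  49–81 → 33 bp
  82–91 → 10 bp
  92–99 → 8 bp
  100–104 then 1–48 → 5 + 48 = 53 bp
Sorted largest to smallest: 53, 33, 10, 8 bp.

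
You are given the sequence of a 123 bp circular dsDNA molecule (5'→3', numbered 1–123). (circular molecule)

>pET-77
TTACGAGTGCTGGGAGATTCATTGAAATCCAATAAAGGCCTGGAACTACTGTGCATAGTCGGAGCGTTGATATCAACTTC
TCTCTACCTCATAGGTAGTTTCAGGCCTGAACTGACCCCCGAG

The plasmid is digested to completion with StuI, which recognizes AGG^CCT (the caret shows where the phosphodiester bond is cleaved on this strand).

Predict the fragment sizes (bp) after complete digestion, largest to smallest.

StuI sites (AGGCCT) start at positions 36, 103.
StuI cuts after base 3 of each site, so after positions 38, 105.
Circular molecule, 2 cuts → 2 fragments:
  39–105 → 67 bp
  106–123 then 1–38 → 18 + 38 = 56 bp
Sorted largest to smallest: 67, 56 bp.

67, 56 bp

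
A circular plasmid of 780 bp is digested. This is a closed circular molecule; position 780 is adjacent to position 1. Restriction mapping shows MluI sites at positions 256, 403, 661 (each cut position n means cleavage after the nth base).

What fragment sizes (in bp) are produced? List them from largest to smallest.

Circular molecule, 3 cuts → 3 fragments:
  403 − 256 = 147 bp
  661 − 403 = 258 bp
  wrap: 780 − 661 + 256 = 375 bp
Sorted largest to smallest: 375, 258, 147 bp.

375, 258, 147 bp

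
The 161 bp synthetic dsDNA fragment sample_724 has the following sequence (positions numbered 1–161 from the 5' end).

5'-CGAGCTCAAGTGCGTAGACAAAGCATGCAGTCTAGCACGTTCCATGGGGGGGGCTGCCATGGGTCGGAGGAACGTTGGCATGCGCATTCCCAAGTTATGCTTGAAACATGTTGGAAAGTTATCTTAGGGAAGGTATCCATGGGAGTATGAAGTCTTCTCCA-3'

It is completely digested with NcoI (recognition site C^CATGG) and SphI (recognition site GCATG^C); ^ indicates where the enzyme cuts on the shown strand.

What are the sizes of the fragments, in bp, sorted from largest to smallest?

55, 27, 25, 24, 15, 15 bp

NcoI sites (CCATGG) start at positions 42, 57, 137.
NcoI cuts after the first base of each site, so after positions 42, 57, 137.
SphI sites (GCATGC) start at positions 23, 78.
SphI cuts after base 5 of each site (before the last base), so after positions 27, 82.
Combined cut positions: 27, 42, 57, 82, 137.
Linear molecule, 5 cuts → 6 fragments:
  1–27 → 27 bp
  28–42 → 15 bp
  43–57 → 15 bp
  58–82 → 25 bp
  83–137 → 55 bp
  138–161 → 24 bp
Sorted largest to smallest: 55, 27, 25, 24, 15, 15 bp.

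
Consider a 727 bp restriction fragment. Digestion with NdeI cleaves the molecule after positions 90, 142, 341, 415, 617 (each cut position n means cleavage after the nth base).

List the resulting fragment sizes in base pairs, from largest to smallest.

202, 199, 110, 90, 74, 52 bp

Linear molecule, 5 cuts → 6 fragments:
  90 − 0 = 90 bp
  142 − 90 = 52 bp
  341 − 142 = 199 bp
  415 − 341 = 74 bp
  617 − 415 = 202 bp
  727 − 617 = 110 bp
Sorted largest to smallest: 202, 199, 110, 90, 74, 52 bp.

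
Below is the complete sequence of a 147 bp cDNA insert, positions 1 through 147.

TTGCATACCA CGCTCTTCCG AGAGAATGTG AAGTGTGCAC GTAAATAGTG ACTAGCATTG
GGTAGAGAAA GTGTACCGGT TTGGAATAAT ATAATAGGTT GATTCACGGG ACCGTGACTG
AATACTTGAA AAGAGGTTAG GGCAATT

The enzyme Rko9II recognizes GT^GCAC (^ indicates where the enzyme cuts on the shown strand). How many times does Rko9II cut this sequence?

GTGCAC occurs starting at position 35.
Rko9II cuts at 1 site.

1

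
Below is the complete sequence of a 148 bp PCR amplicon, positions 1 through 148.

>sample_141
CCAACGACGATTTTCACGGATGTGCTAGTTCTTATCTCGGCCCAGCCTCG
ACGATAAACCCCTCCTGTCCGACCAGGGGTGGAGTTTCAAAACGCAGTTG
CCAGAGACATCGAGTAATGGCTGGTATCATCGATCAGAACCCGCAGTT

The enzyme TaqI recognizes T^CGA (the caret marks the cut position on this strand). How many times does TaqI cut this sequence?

3

TCGA occurs starting at positions 48, 110, 130.
TaqI cuts at 3 sites.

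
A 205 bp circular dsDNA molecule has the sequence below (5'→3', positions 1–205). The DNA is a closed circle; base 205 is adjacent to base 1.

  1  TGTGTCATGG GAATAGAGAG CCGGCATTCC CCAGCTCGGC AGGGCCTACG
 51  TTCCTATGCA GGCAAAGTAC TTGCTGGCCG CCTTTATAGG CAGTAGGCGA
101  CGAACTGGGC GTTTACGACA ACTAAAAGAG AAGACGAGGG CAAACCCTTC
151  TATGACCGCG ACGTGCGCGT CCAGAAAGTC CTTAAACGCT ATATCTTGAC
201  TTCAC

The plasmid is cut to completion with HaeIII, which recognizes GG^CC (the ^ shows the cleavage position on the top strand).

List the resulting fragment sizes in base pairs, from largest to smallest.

172, 33 bp

HaeIII sites (GGCC) start at positions 43, 76.
HaeIII cuts after base 2 of each site, so after positions 44, 77.
Circular molecule, 2 cuts → 2 fragments:
  45–77 → 33 bp
  78–205 then 1–44 → 128 + 44 = 172 bp
Sorted largest to smallest: 172, 33 bp.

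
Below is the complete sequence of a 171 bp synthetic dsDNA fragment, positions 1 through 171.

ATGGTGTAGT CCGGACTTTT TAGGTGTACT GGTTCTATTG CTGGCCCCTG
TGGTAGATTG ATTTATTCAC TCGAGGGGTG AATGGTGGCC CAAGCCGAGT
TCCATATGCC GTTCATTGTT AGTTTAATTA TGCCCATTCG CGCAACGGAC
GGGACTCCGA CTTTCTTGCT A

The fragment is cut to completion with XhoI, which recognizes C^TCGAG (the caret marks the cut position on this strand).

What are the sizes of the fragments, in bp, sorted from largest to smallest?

101, 70 bp

The XhoI site (CTCGAG) starts at position 70.
XhoI cuts after the first base of each site, so after position 70.
Linear molecule, 1 cut → 2 fragments:
  1–70 → 70 bp
  71–171 → 101 bp
Sorted largest to smallest: 101, 70 bp.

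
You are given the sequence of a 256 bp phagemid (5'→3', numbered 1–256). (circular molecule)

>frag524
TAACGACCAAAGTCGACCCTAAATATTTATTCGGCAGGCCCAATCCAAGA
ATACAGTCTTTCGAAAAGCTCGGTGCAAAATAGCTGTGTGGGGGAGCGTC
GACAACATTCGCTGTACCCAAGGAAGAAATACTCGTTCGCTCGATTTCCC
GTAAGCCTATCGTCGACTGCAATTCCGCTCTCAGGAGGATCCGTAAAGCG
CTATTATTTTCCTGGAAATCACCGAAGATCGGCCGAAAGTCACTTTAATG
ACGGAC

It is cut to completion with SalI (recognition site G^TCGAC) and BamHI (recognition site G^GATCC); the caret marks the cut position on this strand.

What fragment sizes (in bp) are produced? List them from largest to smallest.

86, 81, 64, 25 bp

SalI sites (GTCGAC) start at positions 12, 98, 162.
SalI cuts after the first base of each site, so after positions 12, 98, 162.
The BamHI site (GGATCC) starts at position 187.
BamHI cuts after the first base of each site, so after position 187.
Combined cut positions: 12, 98, 162, 187.
Circular molecule, 4 cuts → 4 fragments:
  13–98 → 86 bp
  99–162 → 64 bp
  163–187 → 25 bp
  188–256 then 1–12 → 69 + 12 = 81 bp
Sorted largest to smallest: 86, 81, 64, 25 bp.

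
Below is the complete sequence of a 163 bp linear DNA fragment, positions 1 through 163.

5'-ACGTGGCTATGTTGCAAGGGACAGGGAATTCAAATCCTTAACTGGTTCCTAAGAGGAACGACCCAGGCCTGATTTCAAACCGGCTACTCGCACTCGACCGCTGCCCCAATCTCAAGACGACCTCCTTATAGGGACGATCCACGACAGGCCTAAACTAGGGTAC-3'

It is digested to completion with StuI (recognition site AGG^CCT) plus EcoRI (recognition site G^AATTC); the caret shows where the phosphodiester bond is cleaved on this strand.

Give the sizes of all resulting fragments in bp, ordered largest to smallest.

StuI sites (AGGCCT) start at positions 65, 146.
StuI cuts after base 3 of each site, so after positions 67, 148.
The EcoRI site (GAATTC) starts at position 26.
EcoRI cuts after the first base of each site, so after position 26.
Combined cut positions: 26, 67, 148.
Linear molecule, 3 cuts → 4 fragments:
  1–26 → 26 bp
  27–67 → 41 bp
  68–148 → 81 bp
  149–163 → 15 bp
Sorted largest to smallest: 81, 41, 26, 15 bp.

81, 41, 26, 15 bp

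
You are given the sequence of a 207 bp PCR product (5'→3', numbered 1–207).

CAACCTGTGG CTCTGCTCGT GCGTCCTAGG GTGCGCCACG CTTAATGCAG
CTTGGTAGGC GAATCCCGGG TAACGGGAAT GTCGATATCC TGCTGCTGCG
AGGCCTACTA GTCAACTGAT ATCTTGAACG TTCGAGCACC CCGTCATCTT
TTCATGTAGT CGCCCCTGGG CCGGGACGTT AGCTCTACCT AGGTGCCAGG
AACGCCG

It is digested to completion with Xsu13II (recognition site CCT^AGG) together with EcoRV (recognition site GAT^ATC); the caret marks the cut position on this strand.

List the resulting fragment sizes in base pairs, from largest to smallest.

70, 59, 34, 27, 17 bp

Xsu13II sites (CCTAGG) start at positions 25, 188.
Xsu13II cuts after base 3 of each site, so after positions 27, 190.
EcoRV sites (GATATC) start at positions 84, 118.
EcoRV cuts after base 3 of each site, so after positions 86, 120.
Combined cut positions: 27, 86, 120, 190.
Linear molecule, 4 cuts → 5 fragments:
  1–27 → 27 bp
  28–86 → 59 bp
  87–120 → 34 bp
  121–190 → 70 bp
  191–207 → 17 bp
Sorted largest to smallest: 70, 59, 34, 27, 17 bp.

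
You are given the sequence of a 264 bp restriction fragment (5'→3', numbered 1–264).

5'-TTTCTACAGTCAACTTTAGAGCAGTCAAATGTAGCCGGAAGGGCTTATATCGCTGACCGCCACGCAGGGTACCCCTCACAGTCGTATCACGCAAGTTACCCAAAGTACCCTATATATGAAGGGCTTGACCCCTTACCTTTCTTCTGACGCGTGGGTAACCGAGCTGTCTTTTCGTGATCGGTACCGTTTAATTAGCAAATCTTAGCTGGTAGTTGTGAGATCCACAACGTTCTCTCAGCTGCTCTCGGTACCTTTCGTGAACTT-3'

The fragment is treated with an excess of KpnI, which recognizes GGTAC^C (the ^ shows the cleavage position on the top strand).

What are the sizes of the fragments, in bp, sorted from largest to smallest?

KpnI sites (GGTACC) start at positions 68, 180, 247.
KpnI cuts after base 5 of each site (before the last base), so after positions 72, 184, 251.
Linear molecule, 3 cuts → 4 fragments:
  1–72 → 72 bp
  73–184 → 112 bp
  185–251 → 67 bp
  252–264 → 13 bp
Sorted largest to smallest: 112, 72, 67, 13 bp.

112, 72, 67, 13 bp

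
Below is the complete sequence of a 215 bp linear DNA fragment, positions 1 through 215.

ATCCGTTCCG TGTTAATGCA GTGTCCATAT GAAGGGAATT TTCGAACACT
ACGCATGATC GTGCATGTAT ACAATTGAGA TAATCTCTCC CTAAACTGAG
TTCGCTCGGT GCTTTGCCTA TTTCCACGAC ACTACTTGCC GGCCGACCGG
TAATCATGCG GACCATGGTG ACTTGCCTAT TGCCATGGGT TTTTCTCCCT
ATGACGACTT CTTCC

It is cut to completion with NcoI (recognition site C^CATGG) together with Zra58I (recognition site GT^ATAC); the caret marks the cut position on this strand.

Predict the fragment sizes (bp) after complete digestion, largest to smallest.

95, 68, 32, 20 bp

NcoI sites (CCATGG) start at positions 163, 183.
NcoI cuts after the first base of each site, so after positions 163, 183.
The Zra58I site (GTATAC) starts at position 67.
Zra58I cuts after base 2 of each site, so after position 68.
Combined cut positions: 68, 163, 183.
Linear molecule, 3 cuts → 4 fragments:
  1–68 → 68 bp
  69–163 → 95 bp
  164–183 → 20 bp
  184–215 → 32 bp
Sorted largest to smallest: 95, 68, 32, 20 bp.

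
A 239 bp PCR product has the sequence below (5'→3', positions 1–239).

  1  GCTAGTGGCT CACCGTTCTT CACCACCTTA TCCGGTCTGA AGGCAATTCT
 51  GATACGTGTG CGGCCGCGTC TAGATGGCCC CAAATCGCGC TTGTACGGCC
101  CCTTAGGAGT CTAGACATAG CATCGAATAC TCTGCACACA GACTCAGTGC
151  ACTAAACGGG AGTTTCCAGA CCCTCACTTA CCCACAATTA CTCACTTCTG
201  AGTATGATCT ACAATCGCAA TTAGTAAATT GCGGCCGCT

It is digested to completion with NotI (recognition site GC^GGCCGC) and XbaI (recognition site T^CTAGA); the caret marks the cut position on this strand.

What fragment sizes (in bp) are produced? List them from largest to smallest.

NotI sites (GCGGCCGC) start at positions 60, 231.
NotI cuts after base 2 of each site, so after positions 61, 232.
XbaI sites (TCTAGA) start at positions 69, 110.
XbaI cuts after the first base of each site, so after positions 69, 110.
Combined cut positions: 61, 69, 110, 232.
Linear molecule, 4 cuts → 5 fragments:
  1–61 → 61 bp
  62–69 → 8 bp
  70–110 → 41 bp
  111–232 → 122 bp
  233–239 → 7 bp
Sorted largest to smallest: 122, 61, 41, 8, 7 bp.

122, 61, 41, 8, 7 bp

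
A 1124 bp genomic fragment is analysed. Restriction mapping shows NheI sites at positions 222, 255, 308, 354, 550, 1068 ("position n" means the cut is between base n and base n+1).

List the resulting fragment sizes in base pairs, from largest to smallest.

Linear molecule, 6 cuts → 7 fragments:
  222 − 0 = 222 bp
  255 − 222 = 33 bp
  308 − 255 = 53 bp
  354 − 308 = 46 bp
  550 − 354 = 196 bp
  1068 − 550 = 518 bp
  1124 − 1068 = 56 bp
Sorted largest to smallest: 518, 222, 196, 56, 53, 46, 33 bp.

518, 222, 196, 56, 53, 46, 33 bp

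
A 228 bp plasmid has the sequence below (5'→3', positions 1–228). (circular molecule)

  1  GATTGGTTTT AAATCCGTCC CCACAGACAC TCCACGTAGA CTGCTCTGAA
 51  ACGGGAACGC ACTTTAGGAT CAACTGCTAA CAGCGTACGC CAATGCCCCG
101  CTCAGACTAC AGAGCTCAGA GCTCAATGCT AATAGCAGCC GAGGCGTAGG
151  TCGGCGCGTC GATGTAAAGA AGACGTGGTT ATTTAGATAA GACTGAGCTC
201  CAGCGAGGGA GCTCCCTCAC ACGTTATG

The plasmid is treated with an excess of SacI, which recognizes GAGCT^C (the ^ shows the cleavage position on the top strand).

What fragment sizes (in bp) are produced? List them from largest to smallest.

SacI sites (GAGCTC) start at positions 112, 119, 195, 209.
SacI cuts after base 5 of each site (before the last base), so after positions 116, 123, 199, 213.
Circular molecule, 4 cuts → 4 fragments:
  117–123 → 7 bp
  124–199 → 76 bp
  200–213 → 14 bp
  214–228 then 1–116 → 15 + 116 = 131 bp
Sorted largest to smallest: 131, 76, 14, 7 bp.

131, 76, 14, 7 bp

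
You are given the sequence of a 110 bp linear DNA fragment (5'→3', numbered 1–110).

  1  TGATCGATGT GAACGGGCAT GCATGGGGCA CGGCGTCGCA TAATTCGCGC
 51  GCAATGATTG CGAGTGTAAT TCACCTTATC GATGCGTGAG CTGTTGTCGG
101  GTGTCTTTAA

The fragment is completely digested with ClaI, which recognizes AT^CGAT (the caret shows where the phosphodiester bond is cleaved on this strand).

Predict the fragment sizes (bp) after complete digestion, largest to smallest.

75, 31, 4 bp

ClaI sites (ATCGAT) start at positions 3, 78.
ClaI cuts after base 2 of each site, so after positions 4, 79.
Linear molecule, 2 cuts → 3 fragments:
  1–4 → 4 bp
  5–79 → 75 bp
  80–110 → 31 bp
Sorted largest to smallest: 75, 31, 4 bp.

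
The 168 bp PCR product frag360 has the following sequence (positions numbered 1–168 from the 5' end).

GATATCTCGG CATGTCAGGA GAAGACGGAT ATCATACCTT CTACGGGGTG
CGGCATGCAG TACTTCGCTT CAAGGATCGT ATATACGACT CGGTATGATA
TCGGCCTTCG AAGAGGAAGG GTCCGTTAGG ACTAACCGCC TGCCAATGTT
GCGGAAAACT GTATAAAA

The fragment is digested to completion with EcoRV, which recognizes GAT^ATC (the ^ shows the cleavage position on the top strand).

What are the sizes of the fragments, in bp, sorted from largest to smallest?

69, 69, 27, 3 bp

EcoRV sites (GATATC) start at positions 1, 28, 97.
EcoRV cuts after base 3 of each site, so after positions 3, 30, 99.
Linear molecule, 3 cuts → 4 fragments:
  1–3 → 3 bp
  4–30 → 27 bp
  31–99 → 69 bp
  100–168 → 69 bp
Sorted largest to smallest: 69, 69, 27, 3 bp.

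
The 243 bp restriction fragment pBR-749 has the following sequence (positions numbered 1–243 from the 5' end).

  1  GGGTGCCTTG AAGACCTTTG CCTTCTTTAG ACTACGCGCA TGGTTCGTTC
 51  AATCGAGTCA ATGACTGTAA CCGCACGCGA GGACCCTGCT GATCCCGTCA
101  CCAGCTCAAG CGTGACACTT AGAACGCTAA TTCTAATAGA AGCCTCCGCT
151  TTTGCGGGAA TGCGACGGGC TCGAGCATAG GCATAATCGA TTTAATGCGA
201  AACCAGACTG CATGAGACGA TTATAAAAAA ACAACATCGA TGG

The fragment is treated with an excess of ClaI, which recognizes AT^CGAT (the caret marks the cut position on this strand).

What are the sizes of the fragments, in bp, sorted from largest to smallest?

ClaI sites (ATCGAT) start at positions 186, 236.
ClaI cuts after base 2 of each site, so after positions 187, 237.
Linear molecule, 2 cuts → 3 fragments:
  1–187 → 187 bp
  188–237 → 50 bp
  238–243 → 6 bp
Sorted largest to smallest: 187, 50, 6 bp.

187, 50, 6 bp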